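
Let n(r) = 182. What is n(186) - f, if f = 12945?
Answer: -12763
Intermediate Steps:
n(186) - f = 182 - 1*12945 = 182 - 12945 = -12763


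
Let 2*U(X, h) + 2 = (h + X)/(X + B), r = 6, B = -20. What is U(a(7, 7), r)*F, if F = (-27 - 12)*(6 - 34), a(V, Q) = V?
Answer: -1638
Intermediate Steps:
U(X, h) = -1 + (X + h)/(2*(-20 + X)) (U(X, h) = -1 + ((h + X)/(X - 20))/2 = -1 + ((X + h)/(-20 + X))/2 = -1 + (X + h)/(2*(-20 + X)))
F = 1092 (F = -39*(-28) = 1092)
U(a(7, 7), r)*F = ((40 + 6 - 1*7)/(2*(-20 + 7)))*1092 = ((½)*(40 + 6 - 7)/(-13))*1092 = ((½)*(-1/13)*39)*1092 = -3/2*1092 = -1638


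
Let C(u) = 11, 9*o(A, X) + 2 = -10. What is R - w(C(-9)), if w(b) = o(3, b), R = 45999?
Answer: 138001/3 ≈ 46000.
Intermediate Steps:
o(A, X) = -4/3 (o(A, X) = -2/9 + (1/9)*(-10) = -2/9 - 10/9 = -4/3)
w(b) = -4/3
R - w(C(-9)) = 45999 - 1*(-4/3) = 45999 + 4/3 = 138001/3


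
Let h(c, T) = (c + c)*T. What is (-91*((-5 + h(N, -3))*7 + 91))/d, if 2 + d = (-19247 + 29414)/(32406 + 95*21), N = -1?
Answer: 102262706/19545 ≈ 5232.2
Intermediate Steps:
h(c, T) = 2*T*c (h(c, T) = (2*c)*T = 2*T*c)
d = -19545/11467 (d = -2 + (-19247 + 29414)/(32406 + 95*21) = -2 + 10167/(32406 + 1995) = -2 + 10167/34401 = -2 + 10167*(1/34401) = -2 + 3389/11467 = -19545/11467 ≈ -1.7045)
(-91*((-5 + h(N, -3))*7 + 91))/d = (-91*((-5 + 2*(-3)*(-1))*7 + 91))/(-19545/11467) = -91*((-5 + 6)*7 + 91)*(-11467/19545) = -91*(1*7 + 91)*(-11467/19545) = -91*(7 + 91)*(-11467/19545) = -91*98*(-11467/19545) = -8918*(-11467/19545) = 102262706/19545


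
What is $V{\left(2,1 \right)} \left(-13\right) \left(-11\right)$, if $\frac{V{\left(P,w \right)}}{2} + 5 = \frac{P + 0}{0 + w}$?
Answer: $-858$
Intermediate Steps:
$V{\left(P,w \right)} = -10 + \frac{2 P}{w}$ ($V{\left(P,w \right)} = -10 + 2 \frac{P + 0}{0 + w} = -10 + 2 \frac{P}{w} = -10 + \frac{2 P}{w}$)
$V{\left(2,1 \right)} \left(-13\right) \left(-11\right) = \left(-10 + 2 \cdot 2 \cdot 1^{-1}\right) \left(-13\right) \left(-11\right) = \left(-10 + 2 \cdot 2 \cdot 1\right) \left(-13\right) \left(-11\right) = \left(-10 + 4\right) \left(-13\right) \left(-11\right) = \left(-6\right) \left(-13\right) \left(-11\right) = 78 \left(-11\right) = -858$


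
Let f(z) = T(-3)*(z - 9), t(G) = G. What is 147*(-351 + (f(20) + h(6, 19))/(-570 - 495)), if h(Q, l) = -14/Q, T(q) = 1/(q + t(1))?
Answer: -109899307/2130 ≈ -51596.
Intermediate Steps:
T(q) = 1/(1 + q) (T(q) = 1/(q + 1) = 1/(1 + q))
f(z) = 9/2 - z/2 (f(z) = (z - 9)/(1 - 3) = (-9 + z)/(-2) = -(-9 + z)/2 = 9/2 - z/2)
147*(-351 + (f(20) + h(6, 19))/(-570 - 495)) = 147*(-351 + ((9/2 - 1/2*20) - 14/6)/(-570 - 495)) = 147*(-351 + ((9/2 - 10) - 14*1/6)/(-1065)) = 147*(-351 + (-11/2 - 7/3)*(-1/1065)) = 147*(-351 - 47/6*(-1/1065)) = 147*(-351 + 47/6390) = 147*(-2242843/6390) = -109899307/2130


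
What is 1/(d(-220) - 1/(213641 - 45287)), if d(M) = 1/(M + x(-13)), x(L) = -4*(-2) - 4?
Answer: -2020248/9365 ≈ -215.72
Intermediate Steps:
x(L) = 4 (x(L) = 8 - 4 = 4)
d(M) = 1/(4 + M) (d(M) = 1/(M + 4) = 1/(4 + M))
1/(d(-220) - 1/(213641 - 45287)) = 1/(1/(4 - 220) - 1/(213641 - 45287)) = 1/(1/(-216) - 1/168354) = 1/(-1/216 - 1*1/168354) = 1/(-1/216 - 1/168354) = 1/(-9365/2020248) = -2020248/9365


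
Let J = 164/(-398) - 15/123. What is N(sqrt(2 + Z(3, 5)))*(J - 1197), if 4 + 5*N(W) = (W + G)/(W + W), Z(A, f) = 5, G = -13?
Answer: 6839476/8159 + 12701884*sqrt(7)/57113 ≈ 1426.7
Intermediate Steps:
N(W) = -4/5 + (-13 + W)/(10*W) (N(W) = -4/5 + ((W - 13)/(W + W))/5 = -4/5 + ((-13 + W)/((2*W)))/5 = -4/5 + ((-13 + W)*(1/(2*W)))/5 = -4/5 + ((-13 + W)/(2*W))/5 = -4/5 + (-13 + W)/(10*W))
J = -4357/8159 (J = 164*(-1/398) - 15*1/123 = -82/199 - 5/41 = -4357/8159 ≈ -0.53401)
N(sqrt(2 + Z(3, 5)))*(J - 1197) = ((-13 - 7*sqrt(2 + 5))/(10*(sqrt(2 + 5))))*(-4357/8159 - 1197) = ((-13 - 7*sqrt(7))/(10*(sqrt(7))))*(-9770680/8159) = ((sqrt(7)/7)*(-13 - 7*sqrt(7))/10)*(-9770680/8159) = (sqrt(7)*(-13 - 7*sqrt(7))/70)*(-9770680/8159) = -977068*sqrt(7)*(-13 - 7*sqrt(7))/57113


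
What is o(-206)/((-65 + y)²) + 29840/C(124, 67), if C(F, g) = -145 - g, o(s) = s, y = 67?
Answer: -20379/106 ≈ -192.25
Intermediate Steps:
o(-206)/((-65 + y)²) + 29840/C(124, 67) = -206/(-65 + 67)² + 29840/(-145 - 1*67) = -206/(2²) + 29840/(-145 - 67) = -206/4 + 29840/(-212) = -206*¼ + 29840*(-1/212) = -103/2 - 7460/53 = -20379/106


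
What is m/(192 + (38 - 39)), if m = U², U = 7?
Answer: 49/191 ≈ 0.25654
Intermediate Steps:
m = 49 (m = 7² = 49)
m/(192 + (38 - 39)) = 49/(192 + (38 - 39)) = 49/(192 - 1) = 49/191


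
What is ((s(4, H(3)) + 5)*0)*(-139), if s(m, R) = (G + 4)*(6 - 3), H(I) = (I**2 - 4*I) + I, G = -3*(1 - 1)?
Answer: 0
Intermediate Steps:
G = 0 (G = -3*0 = 0)
H(I) = I**2 - 3*I
s(m, R) = 12 (s(m, R) = (0 + 4)*(6 - 3) = 4*3 = 12)
((s(4, H(3)) + 5)*0)*(-139) = ((12 + 5)*0)*(-139) = (17*0)*(-139) = 0*(-139) = 0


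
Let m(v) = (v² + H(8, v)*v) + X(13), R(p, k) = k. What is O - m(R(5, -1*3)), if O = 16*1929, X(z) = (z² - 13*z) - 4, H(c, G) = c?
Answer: 30883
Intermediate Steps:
X(z) = -4 + z² - 13*z
m(v) = -4 + v² + 8*v (m(v) = (v² + 8*v) + (-4 + 13² - 13*13) = (v² + 8*v) + (-4 + 169 - 169) = (v² + 8*v) - 4 = -4 + v² + 8*v)
O = 30864
O - m(R(5, -1*3)) = 30864 - (-4 + (-1*3)² + 8*(-1*3)) = 30864 - (-4 + (-3)² + 8*(-3)) = 30864 - (-4 + 9 - 24) = 30864 - 1*(-19) = 30864 + 19 = 30883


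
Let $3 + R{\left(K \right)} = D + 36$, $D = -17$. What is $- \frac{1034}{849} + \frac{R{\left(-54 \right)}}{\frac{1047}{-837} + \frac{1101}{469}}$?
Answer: $\frac{814551526}{60914901} \approx 13.372$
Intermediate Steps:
$R{\left(K \right)} = 16$ ($R{\left(K \right)} = -3 + \left(-17 + 36\right) = -3 + 19 = 16$)
$- \frac{1034}{849} + \frac{R{\left(-54 \right)}}{\frac{1047}{-837} + \frac{1101}{469}} = - \frac{1034}{849} + \frac{16}{\frac{1047}{-837} + \frac{1101}{469}} = \left(-1034\right) \frac{1}{849} + \frac{16}{1047 \left(- \frac{1}{837}\right) + 1101 \cdot \frac{1}{469}} = - \frac{1034}{849} + \frac{16}{- \frac{349}{279} + \frac{1101}{469}} = - \frac{1034}{849} + \frac{16}{\frac{143498}{130851}} = - \frac{1034}{849} + 16 \cdot \frac{130851}{143498} = - \frac{1034}{849} + \frac{1046808}{71749} = \frac{814551526}{60914901}$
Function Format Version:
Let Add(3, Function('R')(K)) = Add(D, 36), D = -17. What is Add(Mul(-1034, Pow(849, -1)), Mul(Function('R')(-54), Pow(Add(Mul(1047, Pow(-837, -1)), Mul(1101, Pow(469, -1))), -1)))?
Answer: Rational(814551526, 60914901) ≈ 13.372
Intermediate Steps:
Function('R')(K) = 16 (Function('R')(K) = Add(-3, Add(-17, 36)) = Add(-3, 19) = 16)
Add(Mul(-1034, Pow(849, -1)), Mul(Function('R')(-54), Pow(Add(Mul(1047, Pow(-837, -1)), Mul(1101, Pow(469, -1))), -1))) = Add(Mul(-1034, Pow(849, -1)), Mul(16, Pow(Add(Mul(1047, Pow(-837, -1)), Mul(1101, Pow(469, -1))), -1))) = Add(Mul(-1034, Rational(1, 849)), Mul(16, Pow(Add(Mul(1047, Rational(-1, 837)), Mul(1101, Rational(1, 469))), -1))) = Add(Rational(-1034, 849), Mul(16, Pow(Add(Rational(-349, 279), Rational(1101, 469)), -1))) = Add(Rational(-1034, 849), Mul(16, Pow(Rational(143498, 130851), -1))) = Add(Rational(-1034, 849), Mul(16, Rational(130851, 143498))) = Add(Rational(-1034, 849), Rational(1046808, 71749)) = Rational(814551526, 60914901)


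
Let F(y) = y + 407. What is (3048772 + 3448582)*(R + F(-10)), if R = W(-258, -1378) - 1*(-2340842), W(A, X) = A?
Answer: 15210182264274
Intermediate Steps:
F(y) = 407 + y
R = 2340584 (R = -258 - 1*(-2340842) = -258 + 2340842 = 2340584)
(3048772 + 3448582)*(R + F(-10)) = (3048772 + 3448582)*(2340584 + (407 - 10)) = 6497354*(2340584 + 397) = 6497354*2340981 = 15210182264274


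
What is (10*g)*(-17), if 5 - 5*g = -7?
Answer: -408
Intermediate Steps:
g = 12/5 (g = 1 - ⅕*(-7) = 1 + 7/5 = 12/5 ≈ 2.4000)
(10*g)*(-17) = (10*(12/5))*(-17) = 24*(-17) = -408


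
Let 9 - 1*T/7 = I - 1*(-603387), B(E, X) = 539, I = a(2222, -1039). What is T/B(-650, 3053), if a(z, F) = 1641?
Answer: -605019/77 ≈ -7857.4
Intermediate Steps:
I = 1641
T = -4235133 (T = 63 - 7*(1641 - 1*(-603387)) = 63 - 7*(1641 + 603387) = 63 - 7*605028 = 63 - 4235196 = -4235133)
T/B(-650, 3053) = -4235133/539 = -4235133*1/539 = -605019/77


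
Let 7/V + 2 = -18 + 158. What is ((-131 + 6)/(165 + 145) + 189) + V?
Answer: 403517/2139 ≈ 188.65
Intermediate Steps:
V = 7/138 (V = 7/(-2 + (-18 + 158)) = 7/(-2 + 140) = 7/138 ≈ 0.050725)
((-131 + 6)/(165 + 145) + 189) + V = ((-131 + 6)/(165 + 145) + 189) + 7/138 = (-125/310 + 189) + 7/138 = (-125*1/310 + 189) + 7/138 = (-25/62 + 189) + 7/138 = 11693/62 + 7/138 = 403517/2139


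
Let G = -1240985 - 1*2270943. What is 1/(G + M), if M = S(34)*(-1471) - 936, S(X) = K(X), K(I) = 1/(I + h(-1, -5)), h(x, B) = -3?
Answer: -31/108900255 ≈ -2.8466e-7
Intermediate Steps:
K(I) = 1/(-3 + I) (K(I) = 1/(I - 3) = 1/(-3 + I))
S(X) = 1/(-3 + X)
M = -30487/31 (M = -1471/(-3 + 34) - 936 = -1471/31 - 936 = -30487/31 ≈ -983.45)
G = -3511928 (G = -1240985 - 2270943 = -3511928)
1/(G + M) = 1/(-3511928 - 30487/31) = 1/(-108900255/31) = -31/108900255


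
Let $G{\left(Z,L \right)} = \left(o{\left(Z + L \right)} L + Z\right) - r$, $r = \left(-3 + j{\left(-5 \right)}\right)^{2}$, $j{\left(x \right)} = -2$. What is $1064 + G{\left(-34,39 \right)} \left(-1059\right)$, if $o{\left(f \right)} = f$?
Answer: $-142960$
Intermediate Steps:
$r = 25$ ($r = \left(-3 - 2\right)^{2} = \left(-5\right)^{2} = 25$)
$G{\left(Z,L \right)} = -25 + Z + L \left(L + Z\right)$ ($G{\left(Z,L \right)} = \left(\left(Z + L\right) L + Z\right) - 25 = \left(\left(L + Z\right) L + Z\right) - 25 = \left(L \left(L + Z\right) + Z\right) - 25 = \left(Z + L \left(L + Z\right)\right) - 25 = -25 + Z + L \left(L + Z\right)$)
$1064 + G{\left(-34,39 \right)} \left(-1059\right) = 1064 + \left(-25 - 34 + 39 \left(39 - 34\right)\right) \left(-1059\right) = 1064 + \left(-25 - 34 + 39 \cdot 5\right) \left(-1059\right) = 1064 + \left(-25 - 34 + 195\right) \left(-1059\right) = 1064 + 136 \left(-1059\right) = 1064 - 144024 = -142960$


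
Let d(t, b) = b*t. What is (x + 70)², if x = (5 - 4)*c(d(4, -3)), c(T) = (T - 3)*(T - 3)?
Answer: 87025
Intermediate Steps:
c(T) = (-3 + T)² (c(T) = (-3 + T)*(-3 + T) = (-3 + T)²)
x = 225 (x = (5 - 4)*(-3 - 3*4)² = 1*(-3 - 12)² = 1*(-15)² = 1*225 = 225)
(x + 70)² = (225 + 70)² = 295² = 87025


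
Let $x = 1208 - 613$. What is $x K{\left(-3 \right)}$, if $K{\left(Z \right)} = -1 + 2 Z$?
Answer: $-4165$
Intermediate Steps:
$x = 595$
$x K{\left(-3 \right)} = 595 \left(-1 + 2 \left(-3\right)\right) = 595 \left(-1 - 6\right) = 595 \left(-7\right) = -4165$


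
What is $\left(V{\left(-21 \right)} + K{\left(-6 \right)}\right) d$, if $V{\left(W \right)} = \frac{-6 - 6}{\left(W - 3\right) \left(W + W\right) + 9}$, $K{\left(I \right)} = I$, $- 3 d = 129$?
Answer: $\frac{87634}{339} \approx 258.51$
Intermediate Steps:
$d = -43$ ($d = \left(- \frac{1}{3}\right) 129 = -43$)
$V{\left(W \right)} = - \frac{12}{9 + 2 W \left(-3 + W\right)}$ ($V{\left(W \right)} = - \frac{12}{\left(-3 + W\right) 2 W + 9} = - \frac{12}{2 W \left(-3 + W\right) + 9} = - \frac{12}{9 + 2 W \left(-3 + W\right)}$)
$\left(V{\left(-21 \right)} + K{\left(-6 \right)}\right) d = \left(- \frac{12}{9 - -126 + 2 \left(-21\right)^{2}} - 6\right) \left(-43\right) = \left(- \frac{12}{9 + 126 + 2 \cdot 441} - 6\right) \left(-43\right) = \left(- \frac{12}{9 + 126 + 882} - 6\right) \left(-43\right) = \left(- \frac{12}{1017} - 6\right) \left(-43\right) = \left(\left(-12\right) \frac{1}{1017} - 6\right) \left(-43\right) = \left(- \frac{4}{339} - 6\right) \left(-43\right) = \left(- \frac{2038}{339}\right) \left(-43\right) = \frac{87634}{339}$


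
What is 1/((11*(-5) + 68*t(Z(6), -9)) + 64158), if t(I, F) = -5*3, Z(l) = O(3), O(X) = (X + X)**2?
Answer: 1/63083 ≈ 1.5852e-5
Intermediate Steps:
O(X) = 4*X**2 (O(X) = (2*X)**2 = 4*X**2)
Z(l) = 36 (Z(l) = 4*3**2 = 4*9 = 36)
t(I, F) = -15
1/((11*(-5) + 68*t(Z(6), -9)) + 64158) = 1/((11*(-5) + 68*(-15)) + 64158) = 1/((-55 - 1020) + 64158) = 1/(-1075 + 64158) = 1/63083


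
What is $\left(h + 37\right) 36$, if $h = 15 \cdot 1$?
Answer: $1872$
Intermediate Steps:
$h = 15$
$\left(h + 37\right) 36 = \left(15 + 37\right) 36 = 52 \cdot 36 = 1872$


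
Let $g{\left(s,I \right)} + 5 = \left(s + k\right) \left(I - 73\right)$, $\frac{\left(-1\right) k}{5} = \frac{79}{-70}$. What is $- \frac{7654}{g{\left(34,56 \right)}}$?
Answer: $\frac{107156}{9505} \approx 11.274$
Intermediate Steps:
$k = \frac{79}{14}$ ($k = - 5 \frac{79}{-70} = - 5 \cdot 79 \left(- \frac{1}{70}\right) = \left(-5\right) \left(- \frac{79}{70}\right) = \frac{79}{14} \approx 5.6429$)
$g{\left(s,I \right)} = -5 + \left(-73 + I\right) \left(\frac{79}{14} + s\right)$ ($g{\left(s,I \right)} = -5 + \left(s + \frac{79}{14}\right) \left(I - 73\right) = -5 + \left(\frac{79}{14} + s\right) \left(-73 + I\right) = -5 + \left(-73 + I\right) \left(\frac{79}{14} + s\right)$)
$- \frac{7654}{g{\left(34,56 \right)}} = - \frac{7654}{- \frac{5837}{14} - 2482 + \frac{79}{14} \cdot 56 + 56 \cdot 34} = - \frac{7654}{- \frac{5837}{14} - 2482 + 316 + 1904} = - \frac{7654}{- \frac{9505}{14}} = \left(-7654\right) \left(- \frac{14}{9505}\right) = \frac{107156}{9505}$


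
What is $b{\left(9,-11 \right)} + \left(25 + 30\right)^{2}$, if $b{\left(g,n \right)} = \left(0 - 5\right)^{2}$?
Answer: $3050$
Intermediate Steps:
$b{\left(g,n \right)} = 25$ ($b{\left(g,n \right)} = \left(-5\right)^{2} = 25$)
$b{\left(9,-11 \right)} + \left(25 + 30\right)^{2} = 25 + \left(25 + 30\right)^{2} = 25 + 55^{2} = 25 + 3025 = 3050$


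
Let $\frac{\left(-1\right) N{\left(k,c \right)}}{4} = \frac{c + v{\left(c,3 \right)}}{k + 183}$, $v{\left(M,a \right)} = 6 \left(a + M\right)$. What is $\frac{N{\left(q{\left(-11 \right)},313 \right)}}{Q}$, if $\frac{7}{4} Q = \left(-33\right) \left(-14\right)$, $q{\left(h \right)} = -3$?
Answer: $- \frac{2209}{11880} \approx -0.18594$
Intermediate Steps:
$v{\left(M,a \right)} = 6 M + 6 a$ ($v{\left(M,a \right)} = 6 \left(M + a\right) = 6 M + 6 a$)
$N{\left(k,c \right)} = - \frac{4 \left(18 + 7 c\right)}{183 + k}$ ($N{\left(k,c \right)} = - 4 \frac{c + \left(6 c + 6 \cdot 3\right)}{k + 183} = - 4 \frac{c + \left(6 c + 18\right)}{183 + k} = - 4 \frac{c + \left(18 + 6 c\right)}{183 + k} = - 4 \frac{18 + 7 c}{183 + k} = - \frac{4 \left(18 + 7 c\right)}{183 + k}$)
$Q = 264$ ($Q = \frac{4 \left(\left(-33\right) \left(-14\right)\right)}{7} = \frac{4}{7} \cdot 462 = 264$)
$\frac{N{\left(q{\left(-11 \right)},313 \right)}}{Q} = \frac{4 \frac{1}{183 - 3} \left(-18 - 2191\right)}{264} = \frac{4 \left(-18 - 2191\right)}{180} \cdot \frac{1}{264} = 4 \cdot \frac{1}{180} \left(-2209\right) \frac{1}{264} = \left(- \frac{2209}{45}\right) \frac{1}{264} = - \frac{2209}{11880}$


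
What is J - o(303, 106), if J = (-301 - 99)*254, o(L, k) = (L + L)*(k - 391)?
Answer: 71110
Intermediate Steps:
o(L, k) = 2*L*(-391 + k) (o(L, k) = (2*L)*(-391 + k) = 2*L*(-391 + k))
J = -101600 (J = -400*254 = -101600)
J - o(303, 106) = -101600 - 2*303*(-391 + 106) = -101600 - 2*303*(-285) = -101600 - 1*(-172710) = -101600 + 172710 = 71110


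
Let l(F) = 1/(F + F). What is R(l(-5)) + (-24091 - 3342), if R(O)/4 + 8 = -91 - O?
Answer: -139143/5 ≈ -27829.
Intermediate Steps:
l(F) = 1/(2*F)
R(O) = -396 - 4*O (R(O) = -32 + 4*(-91 - O) = -32 + (-364 - 4*O) = -396 - 4*O)
R(l(-5)) + (-24091 - 3342) = (-396 - 2/(-5)) + (-24091 - 3342) = (-396 - 2*(-1)/5) - 27433 = (-396 - 4*(-1/10)) - 27433 = (-396 + 2/5) - 27433 = -1978/5 - 27433 = -139143/5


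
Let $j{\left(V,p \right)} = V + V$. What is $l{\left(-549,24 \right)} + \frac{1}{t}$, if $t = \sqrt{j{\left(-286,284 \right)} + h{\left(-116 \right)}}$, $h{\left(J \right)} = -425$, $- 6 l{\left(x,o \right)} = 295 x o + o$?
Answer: $647816 - \frac{i \sqrt{997}}{997} \approx 6.4782 \cdot 10^{5} - 0.03167 i$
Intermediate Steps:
$l{\left(x,o \right)} = - \frac{o}{6} - \frac{295 o x}{6}$ ($l{\left(x,o \right)} = - \frac{295 x o + o}{6} = - \frac{295 o x + o}{6} = - \frac{o + 295 o x}{6} = - \frac{o}{6} - \frac{295 o x}{6}$)
$j{\left(V,p \right)} = 2 V$
$t = i \sqrt{997}$ ($t = \sqrt{2 \left(-286\right) - 425} = \sqrt{-572 - 425} = \sqrt{-997} = i \sqrt{997} \approx 31.575 i$)
$l{\left(-549,24 \right)} + \frac{1}{t} = \left(- \frac{1}{6}\right) 24 \left(1 + 295 \left(-549\right)\right) + \frac{1}{i \sqrt{997}} = \left(- \frac{1}{6}\right) 24 \left(1 - 161955\right) - \frac{i \sqrt{997}}{997} = \left(- \frac{1}{6}\right) 24 \left(-161954\right) - \frac{i \sqrt{997}}{997} = 647816 - \frac{i \sqrt{997}}{997}$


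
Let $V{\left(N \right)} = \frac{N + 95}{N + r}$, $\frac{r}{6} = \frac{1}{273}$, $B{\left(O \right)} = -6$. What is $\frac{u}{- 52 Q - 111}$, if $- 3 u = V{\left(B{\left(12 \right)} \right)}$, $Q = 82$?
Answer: $- \frac{1157}{1020000} \approx -0.0011343$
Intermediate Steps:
$r = \frac{2}{91}$ ($r = \frac{6}{273} = 6 \cdot \frac{1}{273} = \frac{2}{91} \approx 0.021978$)
$V{\left(N \right)} = \frac{95 + N}{\frac{2}{91} + N}$ ($V{\left(N \right)} = \frac{N + 95}{N + \frac{2}{91}} = \frac{95 + N}{\frac{2}{91} + N}$)
$u = \frac{8099}{1632}$ ($u = - \frac{91 \frac{1}{2 + 91 \left(-6\right)} \left(95 - 6\right)}{3} = - \frac{91 \frac{1}{2 - 546} \cdot 89}{3} = - \frac{91 \frac{1}{-544} \cdot 89}{3} = - \frac{91 \left(- \frac{1}{544}\right) 89}{3} = \left(- \frac{1}{3}\right) \left(- \frac{8099}{544}\right) = \frac{8099}{1632} \approx 4.9626$)
$\frac{u}{- 52 Q - 111} = \frac{8099}{1632 \left(\left(-52\right) 82 - 111\right)} = \frac{8099}{1632 \left(-4264 - 111\right)} = \frac{8099}{1632 \left(-4375\right)} = \frac{8099}{1632} \left(- \frac{1}{4375}\right) = - \frac{1157}{1020000}$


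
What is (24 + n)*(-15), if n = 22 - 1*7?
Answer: -585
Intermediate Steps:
n = 15 (n = 22 - 7 = 15)
(24 + n)*(-15) = (24 + 15)*(-15) = 39*(-15) = -585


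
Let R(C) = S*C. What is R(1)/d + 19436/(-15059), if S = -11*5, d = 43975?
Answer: -171105269/132443905 ≈ -1.2919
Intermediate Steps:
S = -55
R(C) = -55*C
R(1)/d + 19436/(-15059) = -55*1/43975 + 19436/(-15059) = -55*1/43975 + 19436*(-1/15059) = -11/8795 - 19436/15059 = -171105269/132443905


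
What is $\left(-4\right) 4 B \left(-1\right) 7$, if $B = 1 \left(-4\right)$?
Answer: $-448$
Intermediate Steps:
$B = -4$
$\left(-4\right) 4 B \left(-1\right) 7 = \left(-4\right) 4 \left(-4\right) \left(-1\right) 7 = \left(-16\right) \left(-4\right) \left(-1\right) 7 = 64 \left(-1\right) 7 = \left(-64\right) 7 = -448$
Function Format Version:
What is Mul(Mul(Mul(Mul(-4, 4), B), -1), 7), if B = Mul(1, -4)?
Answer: -448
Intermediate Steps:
B = -4
Mul(Mul(Mul(Mul(-4, 4), B), -1), 7) = Mul(Mul(Mul(Mul(-4, 4), -4), -1), 7) = Mul(Mul(Mul(-16, -4), -1), 7) = Mul(Mul(64, -1), 7) = Mul(-64, 7) = -448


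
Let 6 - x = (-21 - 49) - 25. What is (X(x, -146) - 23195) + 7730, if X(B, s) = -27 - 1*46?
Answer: -15538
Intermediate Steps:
x = 101 (x = 6 - ((-21 - 49) - 25) = 6 - (-70 - 25) = 6 - 1*(-95) = 6 + 95 = 101)
X(B, s) = -73 (X(B, s) = -27 - 46 = -73)
(X(x, -146) - 23195) + 7730 = (-73 - 23195) + 7730 = -23268 + 7730 = -15538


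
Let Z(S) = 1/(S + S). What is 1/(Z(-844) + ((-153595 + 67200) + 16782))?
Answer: -1688/117506745 ≈ -1.4365e-5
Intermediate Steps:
Z(S) = 1/(2*S)
1/(Z(-844) + ((-153595 + 67200) + 16782)) = 1/((½)/(-844) + ((-153595 + 67200) + 16782)) = 1/((½)*(-1/844) + (-86395 + 16782)) = 1/(-1/1688 - 69613) = 1/(-117506745/1688) = -1688/117506745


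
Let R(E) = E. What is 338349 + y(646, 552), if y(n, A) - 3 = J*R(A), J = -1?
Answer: 337800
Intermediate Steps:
y(n, A) = 3 - A
338349 + y(646, 552) = 338349 + (3 - 1*552) = 338349 + (3 - 552) = 338349 - 549 = 337800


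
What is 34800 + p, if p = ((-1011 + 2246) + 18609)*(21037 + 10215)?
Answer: 620199488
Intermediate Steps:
p = 620164688 (p = (1235 + 18609)*31252 = 19844*31252 = 620164688)
34800 + p = 34800 + 620164688 = 620199488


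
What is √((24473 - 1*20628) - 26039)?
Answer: 9*I*√274 ≈ 148.98*I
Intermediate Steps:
√((24473 - 1*20628) - 26039) = √((24473 - 20628) - 26039) = √(3845 - 26039) = √(-22194) = 9*I*√274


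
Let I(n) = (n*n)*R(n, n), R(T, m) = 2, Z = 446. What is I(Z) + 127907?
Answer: 525739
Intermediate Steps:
I(n) = 2*n² (I(n) = (n*n)*2 = n²*2 = 2*n²)
I(Z) + 127907 = 2*446² + 127907 = 2*198916 + 127907 = 397832 + 127907 = 525739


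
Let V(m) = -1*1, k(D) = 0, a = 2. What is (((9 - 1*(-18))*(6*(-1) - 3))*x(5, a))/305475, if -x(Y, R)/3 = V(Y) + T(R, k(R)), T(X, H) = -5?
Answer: -1458/101825 ≈ -0.014319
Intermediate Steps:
V(m) = -1
x(Y, R) = 18 (x(Y, R) = -3*(-1 - 5) = -3*(-6) = 18)
(((9 - 1*(-18))*(6*(-1) - 3))*x(5, a))/305475 = (((9 - 1*(-18))*(6*(-1) - 3))*18)/305475 = (((9 + 18)*(-6 - 3))*18)*(1/305475) = ((27*(-9))*18)*(1/305475) = -243*18*(1/305475) = -4374*1/305475 = -1458/101825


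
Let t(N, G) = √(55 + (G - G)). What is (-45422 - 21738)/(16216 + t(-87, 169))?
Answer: -1089066560/262958601 + 67160*√55/262958601 ≈ -4.1397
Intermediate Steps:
t(N, G) = √55 (t(N, G) = √(55 + 0) = √55)
(-45422 - 21738)/(16216 + t(-87, 169)) = (-45422 - 21738)/(16216 + √55) = -67160/(16216 + √55)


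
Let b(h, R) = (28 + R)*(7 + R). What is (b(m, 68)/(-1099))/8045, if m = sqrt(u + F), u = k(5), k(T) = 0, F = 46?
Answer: -1440/1768291 ≈ -0.00081435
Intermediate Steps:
u = 0
m = sqrt(46) (m = sqrt(0 + 46) = sqrt(46) ≈ 6.7823)
b(h, R) = (7 + R)*(28 + R)
(b(m, 68)/(-1099))/8045 = ((196 + 68**2 + 35*68)/(-1099))/8045 = ((196 + 4624 + 2380)*(-1/1099))*(1/8045) = (7200*(-1/1099))*(1/8045) = -7200/1099*1/8045 = -1440/1768291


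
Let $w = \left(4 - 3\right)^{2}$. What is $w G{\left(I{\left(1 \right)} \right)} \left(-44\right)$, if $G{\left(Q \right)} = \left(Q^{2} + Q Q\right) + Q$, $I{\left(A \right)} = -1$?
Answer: $-44$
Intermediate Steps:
$G{\left(Q \right)} = Q + 2 Q^{2}$ ($G{\left(Q \right)} = \left(Q^{2} + Q^{2}\right) + Q = 2 Q^{2} + Q = Q + 2 Q^{2}$)
$w = 1$ ($w = 1^{2} = 1$)
$w G{\left(I{\left(1 \right)} \right)} \left(-44\right) = 1 \left(- (1 + 2 \left(-1\right))\right) \left(-44\right) = 1 \left(- (1 - 2)\right) \left(-44\right) = 1 \left(\left(-1\right) \left(-1\right)\right) \left(-44\right) = 1 \cdot 1 \left(-44\right) = 1 \left(-44\right) = -44$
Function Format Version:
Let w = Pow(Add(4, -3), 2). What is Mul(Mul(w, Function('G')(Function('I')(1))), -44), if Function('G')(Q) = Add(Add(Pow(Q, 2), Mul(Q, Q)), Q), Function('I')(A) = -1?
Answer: -44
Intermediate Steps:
Function('G')(Q) = Add(Q, Mul(2, Pow(Q, 2))) (Function('G')(Q) = Add(Add(Pow(Q, 2), Pow(Q, 2)), Q) = Add(Mul(2, Pow(Q, 2)), Q) = Add(Q, Mul(2, Pow(Q, 2))))
w = 1 (w = Pow(1, 2) = 1)
Mul(Mul(w, Function('G')(Function('I')(1))), -44) = Mul(Mul(1, Mul(-1, Add(1, Mul(2, -1)))), -44) = Mul(Mul(1, Mul(-1, Add(1, -2))), -44) = Mul(Mul(1, Mul(-1, -1)), -44) = Mul(Mul(1, 1), -44) = Mul(1, -44) = -44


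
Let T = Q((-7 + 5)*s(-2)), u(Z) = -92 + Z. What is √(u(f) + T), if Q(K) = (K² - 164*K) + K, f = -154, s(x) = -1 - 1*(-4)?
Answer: 16*√3 ≈ 27.713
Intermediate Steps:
s(x) = 3 (s(x) = -1 + 4 = 3)
Q(K) = K² - 163*K
T = 1014 (T = ((-7 + 5)*3)*(-163 + (-7 + 5)*3) = (-2*3)*(-163 - 2*3) = -6*(-163 - 6) = -6*(-169) = 1014)
√(u(f) + T) = √((-92 - 154) + 1014) = √(-246 + 1014) = √768 = 16*√3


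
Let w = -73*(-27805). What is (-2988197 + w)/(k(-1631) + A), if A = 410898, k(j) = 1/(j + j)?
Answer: -3126405184/1340349275 ≈ -2.3325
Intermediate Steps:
k(j) = 1/(2*j)
w = 2029765
(-2988197 + w)/(k(-1631) + A) = (-2988197 + 2029765)/((1/2)/(-1631) + 410898) = -958432/((1/2)*(-1/1631) + 410898) = -958432/(-1/3262 + 410898) = -958432/1340349275/3262 = -958432*3262/1340349275 = -3126405184/1340349275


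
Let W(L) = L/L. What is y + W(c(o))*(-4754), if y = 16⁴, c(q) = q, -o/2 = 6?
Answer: 60782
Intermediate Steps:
o = -12 (o = -2*6 = -12)
W(L) = 1
y = 65536
y + W(c(o))*(-4754) = 65536 + 1*(-4754) = 65536 - 4754 = 60782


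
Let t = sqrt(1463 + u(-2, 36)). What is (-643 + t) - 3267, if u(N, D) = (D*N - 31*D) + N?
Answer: -3910 + sqrt(273) ≈ -3893.5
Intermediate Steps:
u(N, D) = N - 31*D + D*N (u(N, D) = (-31*D + D*N) + N = N - 31*D + D*N)
t = sqrt(273) (t = sqrt(1463 + (-2 - 31*36 + 36*(-2))) = sqrt(1463 + (-2 - 1116 - 72)) = sqrt(1463 - 1190) = sqrt(273) ≈ 16.523)
(-643 + t) - 3267 = (-643 + sqrt(273)) - 3267 = -3910 + sqrt(273)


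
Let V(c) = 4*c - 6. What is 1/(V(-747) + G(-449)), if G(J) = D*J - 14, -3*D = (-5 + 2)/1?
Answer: -1/3457 ≈ -0.00028927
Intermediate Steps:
V(c) = -6 + 4*c
D = 1 (D = -(-5 + 2)/(3*1) = -(-1) = -⅓*(-3) = 1)
G(J) = -14 + J (G(J) = 1*J - 14 = J - 14 = -14 + J)
1/(V(-747) + G(-449)) = 1/((-6 + 4*(-747)) + (-14 - 449)) = 1/((-6 - 2988) - 463) = 1/(-2994 - 463) = 1/(-3457) = -1/3457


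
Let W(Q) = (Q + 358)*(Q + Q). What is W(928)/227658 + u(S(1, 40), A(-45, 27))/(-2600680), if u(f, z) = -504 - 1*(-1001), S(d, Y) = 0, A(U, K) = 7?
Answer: 3103615744427/296032803720 ≈ 10.484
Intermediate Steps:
W(Q) = 2*Q*(358 + Q) (W(Q) = (358 + Q)*(2*Q) = 2*Q*(358 + Q))
u(f, z) = 497 (u(f, z) = -504 + 1001 = 497)
W(928)/227658 + u(S(1, 40), A(-45, 27))/(-2600680) = (2*928*(358 + 928))/227658 + 497/(-2600680) = (2*928*1286)*(1/227658) + 497*(-1/2600680) = 2386816*(1/227658) - 497/2600680 = 1193408/113829 - 497/2600680 = 3103615744427/296032803720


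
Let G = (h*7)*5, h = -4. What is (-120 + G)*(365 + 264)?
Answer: -163540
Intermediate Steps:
G = -140 (G = -4*7*5 = -28*5 = -140)
(-120 + G)*(365 + 264) = (-120 - 140)*(365 + 264) = -260*629 = -163540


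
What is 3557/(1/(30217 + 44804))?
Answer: 266849697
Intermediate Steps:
3557/(1/(30217 + 44804)) = 3557/(1/75021) = 3557*75021 = 266849697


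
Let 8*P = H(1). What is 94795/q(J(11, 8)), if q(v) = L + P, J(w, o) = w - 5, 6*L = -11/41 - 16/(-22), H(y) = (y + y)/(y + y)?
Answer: 342020360/727 ≈ 4.7045e+5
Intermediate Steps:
H(y) = 1 (H(y) = (2*y)/((2*y)) = (2*y)*(1/(2*y)) = 1)
P = 1/8 (P = (1/8)*1 = 1/8 ≈ 0.12500)
L = 69/902 (L = (-11/41 - 16/(-22))/6 = (-11*1/41 - 16*(-1/22))/6 = (-11/41 + 8/11)/6 = (1/6)*(207/451) = 69/902 ≈ 0.076497)
J(w, o) = -5 + w
q(v) = 727/3608 (q(v) = 69/902 + 1/8 = 727/3608)
94795/q(J(11, 8)) = 94795/(727/3608) = 94795*(3608/727) = 342020360/727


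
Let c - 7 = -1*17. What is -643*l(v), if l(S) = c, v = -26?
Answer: 6430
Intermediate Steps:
c = -10 (c = 7 - 1*17 = 7 - 17 = -10)
l(S) = -10
-643*l(v) = -643*(-10) = 6430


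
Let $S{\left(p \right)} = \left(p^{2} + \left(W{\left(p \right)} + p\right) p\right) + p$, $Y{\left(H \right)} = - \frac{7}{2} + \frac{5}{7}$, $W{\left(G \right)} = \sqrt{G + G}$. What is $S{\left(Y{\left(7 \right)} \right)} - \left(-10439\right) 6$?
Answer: $\frac{3069690}{49} - \frac{39 i \sqrt{273}}{98} \approx 62647.0 - 6.5754 i$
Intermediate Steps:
$W{\left(G \right)} = \sqrt{2} \sqrt{G}$ ($W{\left(G \right)} = \sqrt{2 G} = \sqrt{2} \sqrt{G}$)
$Y{\left(H \right)} = - \frac{39}{14}$ ($Y{\left(H \right)} = \left(-7\right) \frac{1}{2} + 5 \cdot \frac{1}{7} = - \frac{7}{2} + \frac{5}{7} = - \frac{39}{14}$)
$S{\left(p \right)} = p + p^{2} + p \left(p + \sqrt{2} \sqrt{p}\right)$ ($S{\left(p \right)} = \left(p^{2} + \left(\sqrt{2} \sqrt{p} + p\right) p\right) + p = \left(p^{2} + \left(p + \sqrt{2} \sqrt{p}\right) p\right) + p = \left(p^{2} + p \left(p + \sqrt{2} \sqrt{p}\right)\right) + p = p + p^{2} + p \left(p + \sqrt{2} \sqrt{p}\right)$)
$S{\left(Y{\left(7 \right)} \right)} - \left(-10439\right) 6 = - \frac{39 \left(1 + 2 \left(- \frac{39}{14}\right) + \sqrt{2} \sqrt{- \frac{39}{14}}\right)}{14} - \left(-10439\right) 6 = - \frac{39 \left(1 - \frac{39}{7} + \sqrt{2} \frac{i \sqrt{546}}{14}\right)}{14} - -62634 = - \frac{39 \left(1 - \frac{39}{7} + \frac{i \sqrt{273}}{7}\right)}{14} + 62634 = - \frac{39 \left(- \frac{32}{7} + \frac{i \sqrt{273}}{7}\right)}{14} + 62634 = \left(\frac{624}{49} - \frac{39 i \sqrt{273}}{98}\right) + 62634 = \frac{3069690}{49} - \frac{39 i \sqrt{273}}{98}$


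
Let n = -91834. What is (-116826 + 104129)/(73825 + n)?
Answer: 12697/18009 ≈ 0.70504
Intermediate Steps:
(-116826 + 104129)/(73825 + n) = (-116826 + 104129)/(73825 - 91834) = -12697/(-18009) = -12697*(-1/18009) = 12697/18009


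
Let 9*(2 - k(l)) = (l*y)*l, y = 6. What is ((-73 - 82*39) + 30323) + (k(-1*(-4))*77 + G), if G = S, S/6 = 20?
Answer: 79514/3 ≈ 26505.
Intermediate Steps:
S = 120 (S = 6*20 = 120)
G = 120
k(l) = 2 - 2*l²/3 (k(l) = 2 - l*6*l/9 = 2 - 6*l*l/9 = 2 - 2*l²/3)
((-73 - 82*39) + 30323) + (k(-1*(-4))*77 + G) = ((-73 - 82*39) + 30323) + ((2 - 2*(-1*(-4))²/3)*77 + 120) = ((-73 - 3198) + 30323) + ((2 - ⅔*4²)*77 + 120) = (-3271 + 30323) + ((2 - ⅔*16)*77 + 120) = 27052 + ((2 - 32/3)*77 + 120) = 27052 + (-26/3*77 + 120) = 27052 + (-2002/3 + 120) = 27052 - 1642/3 = 79514/3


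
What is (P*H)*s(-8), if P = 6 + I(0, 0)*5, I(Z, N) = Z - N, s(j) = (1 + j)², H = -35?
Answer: -10290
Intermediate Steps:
P = 6 (P = 6 + (0 - 1*0)*5 = 6 + (0 + 0)*5 = 6 + 0*5 = 6 + 0 = 6)
(P*H)*s(-8) = (6*(-35))*(1 - 8)² = -210*(-7)² = -210*49 = -10290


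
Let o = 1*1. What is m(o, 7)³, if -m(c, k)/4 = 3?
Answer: -1728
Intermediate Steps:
o = 1
m(c, k) = -12 (m(c, k) = -4*3 = -12)
m(o, 7)³ = (-12)³ = -1728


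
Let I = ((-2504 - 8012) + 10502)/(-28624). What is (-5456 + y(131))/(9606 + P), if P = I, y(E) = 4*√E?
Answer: -78086272/137481079 + 57248*√131/137481079 ≈ -0.56321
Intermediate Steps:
I = 7/14312 (I = (-10516 + 10502)*(-1/28624) = -14*(-1/28624) = 7/14312 ≈ 0.00048910)
P = 7/14312 ≈ 0.00048910
(-5456 + y(131))/(9606 + P) = (-5456 + 4*√131)/(9606 + 7/14312) = (-5456 + 4*√131)/(137481079/14312) = (-5456 + 4*√131)*(14312/137481079) = -78086272/137481079 + 57248*√131/137481079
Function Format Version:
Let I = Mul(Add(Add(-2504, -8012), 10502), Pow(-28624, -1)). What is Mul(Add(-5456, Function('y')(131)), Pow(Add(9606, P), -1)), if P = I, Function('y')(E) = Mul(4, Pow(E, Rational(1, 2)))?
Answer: Add(Rational(-78086272, 137481079), Mul(Rational(57248, 137481079), Pow(131, Rational(1, 2)))) ≈ -0.56321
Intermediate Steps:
I = Rational(7, 14312) (I = Mul(Add(-10516, 10502), Rational(-1, 28624)) = Mul(-14, Rational(-1, 28624)) = Rational(7, 14312) ≈ 0.00048910)
P = Rational(7, 14312) ≈ 0.00048910
Mul(Add(-5456, Function('y')(131)), Pow(Add(9606, P), -1)) = Mul(Add(-5456, Mul(4, Pow(131, Rational(1, 2)))), Pow(Add(9606, Rational(7, 14312)), -1)) = Mul(Add(-5456, Mul(4, Pow(131, Rational(1, 2)))), Pow(Rational(137481079, 14312), -1)) = Mul(Add(-5456, Mul(4, Pow(131, Rational(1, 2)))), Rational(14312, 137481079)) = Add(Rational(-78086272, 137481079), Mul(Rational(57248, 137481079), Pow(131, Rational(1, 2))))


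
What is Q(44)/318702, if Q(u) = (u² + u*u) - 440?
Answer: 572/53117 ≈ 0.010769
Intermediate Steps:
Q(u) = -440 + 2*u² (Q(u) = (u² + u²) - 440 = 2*u² - 440 = -440 + 2*u²)
Q(44)/318702 = (-440 + 2*44²)/318702 = (-440 + 2*1936)*(1/318702) = (-440 + 3872)*(1/318702) = 3432*(1/318702) = 572/53117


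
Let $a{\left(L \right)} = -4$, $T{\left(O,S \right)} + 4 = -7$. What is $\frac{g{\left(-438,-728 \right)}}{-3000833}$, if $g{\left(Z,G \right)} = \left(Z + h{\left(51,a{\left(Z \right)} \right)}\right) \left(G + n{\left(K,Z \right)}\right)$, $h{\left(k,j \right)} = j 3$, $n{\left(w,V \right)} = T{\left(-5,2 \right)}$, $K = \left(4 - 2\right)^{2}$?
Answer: $- \frac{332550}{3000833} \approx -0.11082$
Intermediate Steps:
$T{\left(O,S \right)} = -11$ ($T{\left(O,S \right)} = -4 - 7 = -11$)
$K = 4$ ($K = 2^{2} = 4$)
$n{\left(w,V \right)} = -11$
$h{\left(k,j \right)} = 3 j$
$g{\left(Z,G \right)} = \left(-12 + Z\right) \left(-11 + G\right)$ ($g{\left(Z,G \right)} = \left(Z + 3 \left(-4\right)\right) \left(G - 11\right) = \left(Z - 12\right) \left(-11 + G\right) = \left(-12 + Z\right) \left(-11 + G\right)$)
$\frac{g{\left(-438,-728 \right)}}{-3000833} = \frac{132 - -8736 - -4818 - -318864}{-3000833} = \left(132 + 8736 + 4818 + 318864\right) \left(- \frac{1}{3000833}\right) = 332550 \left(- \frac{1}{3000833}\right) = - \frac{332550}{3000833}$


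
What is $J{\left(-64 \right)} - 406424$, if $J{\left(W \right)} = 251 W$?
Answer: $-422488$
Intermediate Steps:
$J{\left(-64 \right)} - 406424 = 251 \left(-64\right) - 406424 = -16064 - 406424 = -422488$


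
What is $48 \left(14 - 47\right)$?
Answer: $-1584$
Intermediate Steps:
$48 \left(14 - 47\right) = 48 \left(-33\right) = -1584$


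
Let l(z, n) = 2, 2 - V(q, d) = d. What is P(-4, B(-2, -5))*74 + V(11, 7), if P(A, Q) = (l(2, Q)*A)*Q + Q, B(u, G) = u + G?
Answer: 3621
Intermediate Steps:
B(u, G) = G + u
V(q, d) = 2 - d
P(A, Q) = Q + 2*A*Q (P(A, Q) = (2*A)*Q + Q = 2*A*Q + Q = Q + 2*A*Q)
P(-4, B(-2, -5))*74 + V(11, 7) = ((-5 - 2)*(1 + 2*(-4)))*74 + (2 - 1*7) = -7*(1 - 8)*74 + (2 - 7) = -7*(-7)*74 - 5 = 49*74 - 5 = 3626 - 5 = 3621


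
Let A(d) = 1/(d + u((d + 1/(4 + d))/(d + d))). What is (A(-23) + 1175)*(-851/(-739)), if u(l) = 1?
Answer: 21997499/16258 ≈ 1353.0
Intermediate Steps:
A(d) = 1/(1 + d) (A(d) = 1/(d + 1) = 1/(1 + d))
(A(-23) + 1175)*(-851/(-739)) = (1/(1 - 23) + 1175)*(-851/(-739)) = (1/(-22) + 1175)*(-851*(-1/739)) = (-1/22 + 1175)*(851/739) = (25849/22)*(851/739) = 21997499/16258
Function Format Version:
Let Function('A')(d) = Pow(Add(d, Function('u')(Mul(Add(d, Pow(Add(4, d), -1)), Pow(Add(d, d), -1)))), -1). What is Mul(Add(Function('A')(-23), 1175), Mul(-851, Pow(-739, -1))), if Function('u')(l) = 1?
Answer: Rational(21997499, 16258) ≈ 1353.0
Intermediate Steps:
Function('A')(d) = Pow(Add(1, d), -1) (Function('A')(d) = Pow(Add(d, 1), -1) = Pow(Add(1, d), -1))
Mul(Add(Function('A')(-23), 1175), Mul(-851, Pow(-739, -1))) = Mul(Add(Pow(Add(1, -23), -1), 1175), Mul(-851, Pow(-739, -1))) = Mul(Add(Pow(-22, -1), 1175), Mul(-851, Rational(-1, 739))) = Mul(Add(Rational(-1, 22), 1175), Rational(851, 739)) = Mul(Rational(25849, 22), Rational(851, 739)) = Rational(21997499, 16258)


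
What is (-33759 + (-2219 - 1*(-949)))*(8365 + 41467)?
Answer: -1745565128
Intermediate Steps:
(-33759 + (-2219 - 1*(-949)))*(8365 + 41467) = (-33759 + (-2219 + 949))*49832 = (-33759 - 1270)*49832 = -35029*49832 = -1745565128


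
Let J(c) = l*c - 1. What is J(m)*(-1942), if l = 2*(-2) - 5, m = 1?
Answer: 19420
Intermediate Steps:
l = -9 (l = -4 - 5 = -9)
J(c) = -1 - 9*c (J(c) = -9*c - 1 = -1 - 9*c)
J(m)*(-1942) = (-1 - 9*1)*(-1942) = (-1 - 9)*(-1942) = -10*(-1942) = 19420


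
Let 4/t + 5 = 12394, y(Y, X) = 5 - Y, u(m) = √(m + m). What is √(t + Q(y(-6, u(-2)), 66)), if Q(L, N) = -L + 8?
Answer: I*√460412407/12389 ≈ 1.732*I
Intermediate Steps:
u(m) = √2*√m (u(m) = √(2*m) = √2*√m)
Q(L, N) = 8 - L
t = 4/12389 (t = 4/(-5 + 12394) = 4/12389 ≈ 0.00032287)
√(t + Q(y(-6, u(-2)), 66)) = √(4/12389 + (8 - (5 - 1*(-6)))) = √(4/12389 + (8 - (5 + 6))) = √(4/12389 + (8 - 1*11)) = √(4/12389 + (8 - 11)) = √(4/12389 - 3) = √(-37163/12389) = I*√460412407/12389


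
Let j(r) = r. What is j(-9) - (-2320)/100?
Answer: 71/5 ≈ 14.200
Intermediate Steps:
j(-9) - (-2320)/100 = -9 - (-2320)/100 = -9 - 116*(-1/5) = -9 + 116/5 = 71/5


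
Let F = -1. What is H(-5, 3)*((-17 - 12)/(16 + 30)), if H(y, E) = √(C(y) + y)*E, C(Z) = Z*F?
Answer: 0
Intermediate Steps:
C(Z) = -Z (C(Z) = Z*(-1) = -Z)
H(y, E) = 0 (H(y, E) = √(-y + y)*E = √0*E = 0*E = 0)
H(-5, 3)*((-17 - 12)/(16 + 30)) = 0*((-17 - 12)/(16 + 30)) = 0*(-29/46) = 0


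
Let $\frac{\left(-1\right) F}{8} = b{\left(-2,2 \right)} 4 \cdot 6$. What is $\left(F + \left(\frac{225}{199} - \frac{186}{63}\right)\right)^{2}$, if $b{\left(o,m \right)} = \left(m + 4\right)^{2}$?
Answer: $\frac{834797416765321}{17464041} \approx 4.7801 \cdot 10^{7}$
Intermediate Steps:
$b{\left(o,m \right)} = \left(4 + m\right)^{2}$
$F = -6912$ ($F = - 8 \left(4 + 2\right)^{2} \cdot 4 \cdot 6 = - 8 \cdot 6^{2} \cdot 4 \cdot 6 = - 8 \cdot 36 \cdot 4 \cdot 6 = - 8 \cdot 144 \cdot 6 = \left(-8\right) 864 = -6912$)
$\left(F + \left(\frac{225}{199} - \frac{186}{63}\right)\right)^{2} = \left(-6912 + \left(\frac{225}{199} - \frac{186}{63}\right)\right)^{2} = \left(-6912 + \left(225 \cdot \frac{1}{199} - \frac{62}{21}\right)\right)^{2} = \left(-6912 + \left(\frac{225}{199} - \frac{62}{21}\right)\right)^{2} = \left(-6912 - \frac{7613}{4179}\right)^{2} = \left(- \frac{28892861}{4179}\right)^{2} = \frac{834797416765321}{17464041}$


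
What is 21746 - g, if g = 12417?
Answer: 9329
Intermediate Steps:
21746 - g = 21746 - 1*12417 = 21746 - 12417 = 9329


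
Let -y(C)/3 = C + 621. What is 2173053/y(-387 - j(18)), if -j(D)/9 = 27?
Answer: -13667/9 ≈ -1518.6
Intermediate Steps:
j(D) = -243 (j(D) = -9*27 = -243)
y(C) = -1863 - 3*C (y(C) = -3*(C + 621) = -3*(621 + C) = -1863 - 3*C)
2173053/y(-387 - j(18)) = 2173053/(-1863 - 3*(-387 - 1*(-243))) = 2173053/(-1863 - 3*(-387 + 243)) = 2173053/(-1863 - 3*(-144)) = 2173053/(-1863 + 432) = 2173053/(-1431) = 2173053*(-1/1431) = -13667/9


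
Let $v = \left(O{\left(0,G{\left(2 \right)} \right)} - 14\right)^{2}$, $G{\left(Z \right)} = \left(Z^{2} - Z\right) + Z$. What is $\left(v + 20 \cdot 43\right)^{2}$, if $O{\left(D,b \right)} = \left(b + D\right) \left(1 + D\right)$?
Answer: $921600$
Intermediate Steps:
$G{\left(Z \right)} = Z^{2}$
$O{\left(D,b \right)} = \left(1 + D\right) \left(D + b\right)$ ($O{\left(D,b \right)} = \left(D + b\right) \left(1 + D\right) = \left(1 + D\right) \left(D + b\right)$)
$v = 100$ ($v = \left(\left(0 + 2^{2} + 0^{2} + 0 \cdot 2^{2}\right) - 14\right)^{2} = \left(\left(0 + 4 + 0 + 0 \cdot 4\right) - 14\right)^{2} = \left(\left(0 + 4 + 0 + 0\right) - 14\right)^{2} = \left(4 - 14\right)^{2} = \left(-10\right)^{2} = 100$)
$\left(v + 20 \cdot 43\right)^{2} = \left(100 + 20 \cdot 43\right)^{2} = \left(100 + 860\right)^{2} = 960^{2} = 921600$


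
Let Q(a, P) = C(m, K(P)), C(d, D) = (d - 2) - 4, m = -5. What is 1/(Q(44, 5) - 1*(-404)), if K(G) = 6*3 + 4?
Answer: 1/393 ≈ 0.0025445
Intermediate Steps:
K(G) = 22 (K(G) = 18 + 4 = 22)
C(d, D) = -6 + d (C(d, D) = (-2 + d) - 4 = -6 + d)
Q(a, P) = -11 (Q(a, P) = -6 - 5 = -11)
1/(Q(44, 5) - 1*(-404)) = 1/(-11 - 1*(-404)) = 1/(-11 + 404) = 1/393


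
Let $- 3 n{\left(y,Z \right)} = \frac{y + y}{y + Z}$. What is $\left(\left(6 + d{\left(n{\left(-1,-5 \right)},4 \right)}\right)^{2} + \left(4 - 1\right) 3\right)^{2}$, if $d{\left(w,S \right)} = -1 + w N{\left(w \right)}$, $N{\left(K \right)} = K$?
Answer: $\frac{50124493225}{43046721} \approx 1164.4$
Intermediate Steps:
$n{\left(y,Z \right)} = - \frac{2 y}{3 \left(Z + y\right)}$ ($n{\left(y,Z \right)} = - \frac{\left(y + y\right) \frac{1}{y + Z}}{3} = - \frac{2 y \frac{1}{Z + y}}{3} = - \frac{2 y}{3 \left(Z + y\right)}$)
$d{\left(w,S \right)} = -1 + w^{2}$ ($d{\left(w,S \right)} = -1 + w w = -1 + w^{2}$)
$\left(\left(6 + d{\left(n{\left(-1,-5 \right)},4 \right)}\right)^{2} + \left(4 - 1\right) 3\right)^{2} = \left(\left(6 - \left(1 - \left(\left(-2\right) \left(-1\right) \frac{1}{3 \left(-5\right) + 3 \left(-1\right)}\right)^{2}\right)\right)^{2} + \left(4 - 1\right) 3\right)^{2} = \left(\left(6 - \left(1 - \left(\left(-2\right) \left(-1\right) \frac{1}{-15 - 3}\right)^{2}\right)\right)^{2} + 3 \cdot 3\right)^{2} = \left(\left(6 - \left(1 - \left(\left(-2\right) \left(-1\right) \frac{1}{-18}\right)^{2}\right)\right)^{2} + 9\right)^{2} = \left(\left(6 - \left(1 - \left(\left(-2\right) \left(-1\right) \left(- \frac{1}{18}\right)\right)^{2}\right)\right)^{2} + 9\right)^{2} = \left(\left(6 - \left(1 - \left(- \frac{1}{9}\right)^{2}\right)\right)^{2} + 9\right)^{2} = \left(\left(6 + \left(-1 + \frac{1}{81}\right)\right)^{2} + 9\right)^{2} = \left(\left(6 - \frac{80}{81}\right)^{2} + 9\right)^{2} = \left(\left(\frac{406}{81}\right)^{2} + 9\right)^{2} = \left(\frac{164836}{6561} + 9\right)^{2} = \left(\frac{223885}{6561}\right)^{2} = \frac{50124493225}{43046721}$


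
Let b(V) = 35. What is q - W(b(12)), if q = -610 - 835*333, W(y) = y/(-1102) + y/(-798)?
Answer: -460633120/1653 ≈ -2.7867e+5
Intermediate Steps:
W(y) = -25*y/11571 (W(y) = y*(-1/1102) + y*(-1/798) = -y/1102 - y/798 = -25*y/11571)
q = -278665 (q = -610 - 278055 = -278665)
q - W(b(12)) = -278665 - (-25)*35/11571 = -278665 - 1*(-125/1653) = -278665 + 125/1653 = -460633120/1653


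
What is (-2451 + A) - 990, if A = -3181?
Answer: -6622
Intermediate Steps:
(-2451 + A) - 990 = (-2451 - 3181) - 990 = -5632 - 990 = -6622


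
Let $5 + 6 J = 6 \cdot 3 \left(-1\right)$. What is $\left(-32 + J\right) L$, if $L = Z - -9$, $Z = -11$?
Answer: $\frac{215}{3} \approx 71.667$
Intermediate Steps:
$L = -2$ ($L = -11 - -9 = -11 + 9 = -2$)
$J = - \frac{23}{6}$ ($J = - \frac{5}{6} + \frac{6 \cdot 3 \left(-1\right)}{6} = - \frac{5}{6} + \frac{18 \left(-1\right)}{6} = - \frac{5}{6} + \frac{1}{6} \left(-18\right) = - \frac{5}{6} - 3 = - \frac{23}{6} \approx -3.8333$)
$\left(-32 + J\right) L = \left(-32 - \frac{23}{6}\right) \left(-2\right) = \left(- \frac{215}{6}\right) \left(-2\right) = \frac{215}{3}$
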